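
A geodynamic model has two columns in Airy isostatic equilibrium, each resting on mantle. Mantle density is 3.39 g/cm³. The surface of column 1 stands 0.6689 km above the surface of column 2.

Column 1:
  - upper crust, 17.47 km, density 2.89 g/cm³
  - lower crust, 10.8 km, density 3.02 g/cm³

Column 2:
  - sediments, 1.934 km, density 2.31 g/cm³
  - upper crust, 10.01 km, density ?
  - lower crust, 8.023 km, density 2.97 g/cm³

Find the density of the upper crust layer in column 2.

2.89 g/cm³

Take the compensation level at the base of the deeper column (depth z_c below the surface of column 1) and equate Σ ρ_i t_i down to z_c; mantle fills any gap and the z_c terms cancel.
Column 1: 17.47×2.89 + 10.8×3.02 + (z_c − 28.27)×3.39
Column 2: 0.6689×0 + 1.934×2.31 + 10.01×ρ + 8.023×2.97 + (z_c − 0.6689 − 19.967)×3.39
The z_c×3.39 term appears on both sides and cancels. Collect the known terms of each column as K = Σ(ρt)_known − 3.39 × (depth of known layers): K_1 = 83.1043 − 3.39×28.27 = −12.731; K_2 = 28.29585 − 3.39×(0.6689 + 19.967) = −41.659851.
Balance: K_1 = K_2 + 10.01×ρ, so ρ = (K_1 − K_2)/10.01 = 28.9289/10.01 = 2.89 g/cm³.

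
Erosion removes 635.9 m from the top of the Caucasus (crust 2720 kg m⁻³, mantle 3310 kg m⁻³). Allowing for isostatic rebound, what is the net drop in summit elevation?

Rebound u = e ρ_c/ρ_m = 635.9 m × 2720/3310 = 522.6 m.
Net surface drop = e − u = 635.9 m − 522.6 m = e (ρ_m − ρ_c)/ρ_m = 113 m.

113 m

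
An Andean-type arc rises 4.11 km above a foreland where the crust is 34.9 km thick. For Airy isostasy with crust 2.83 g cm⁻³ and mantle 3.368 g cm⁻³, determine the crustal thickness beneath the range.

Root depth r = h ρ_c / (ρ_m − ρ_c) = 4.11 km × 2.83 / 0.538 = 21.62 km.
Total thickness = T + h + r = 34.9 km + 4.11 km + 21.62 km = 60.6 km.

60.6 km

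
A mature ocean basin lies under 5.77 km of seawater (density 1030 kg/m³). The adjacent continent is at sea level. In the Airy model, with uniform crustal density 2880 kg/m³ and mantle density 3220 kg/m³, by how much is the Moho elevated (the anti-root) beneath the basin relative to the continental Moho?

31.4 km

Equating mass per unit area of the two columns: replacing crust with seawater at the top is compensated by replacing crust with mantle at the base: d (ρ_c − ρ_w) = a (ρ_m − ρ_c).
a = d (ρ_c − ρ_w)/(ρ_m − ρ_c) = 5.77 km × 1850/340 = 31.4 km.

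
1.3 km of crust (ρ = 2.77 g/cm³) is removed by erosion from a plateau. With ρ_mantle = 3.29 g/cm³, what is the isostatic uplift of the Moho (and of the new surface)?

1.09 km

Unloading: uplift u = e ρ_c/ρ_m = 1.3 km × 2.77/3.29 = 1.09 km.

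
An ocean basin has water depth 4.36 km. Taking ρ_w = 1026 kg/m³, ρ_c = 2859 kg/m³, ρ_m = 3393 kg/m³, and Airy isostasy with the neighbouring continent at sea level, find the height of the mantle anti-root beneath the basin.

For local isostatic compensation: replacing crust with seawater at the top is compensated by replacing crust with mantle at the base: d (ρ_c − ρ_w) = a (ρ_m − ρ_c).
a = d (ρ_c − ρ_w)/(ρ_m − ρ_c) = 4.36 km × 1833/534 = 15 km.

15 km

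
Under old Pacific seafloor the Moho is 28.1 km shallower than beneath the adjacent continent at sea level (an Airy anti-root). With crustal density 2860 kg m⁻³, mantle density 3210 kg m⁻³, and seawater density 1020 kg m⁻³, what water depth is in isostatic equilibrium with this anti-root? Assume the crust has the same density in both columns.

5.35 km

Replacing a thickness d of crust by seawater at the top must be balanced by replacing crust with mantle at the base: d (ρ_c − ρ_w) = a (ρ_m − ρ_c).
d = a (ρ_m − ρ_c)/(ρ_c − ρ_w) = 28.1 km × 350/1840 = 5.35 km.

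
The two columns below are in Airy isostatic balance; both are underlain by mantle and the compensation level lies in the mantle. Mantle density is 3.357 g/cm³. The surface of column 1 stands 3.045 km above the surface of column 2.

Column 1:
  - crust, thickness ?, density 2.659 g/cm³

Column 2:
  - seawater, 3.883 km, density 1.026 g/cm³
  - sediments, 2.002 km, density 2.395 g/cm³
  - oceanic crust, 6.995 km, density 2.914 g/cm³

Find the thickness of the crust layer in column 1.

34.8 km

Take the compensation level at the base of the deeper column (depth z_c below the surface of column 1) and equate Σ ρ_i t_i down to z_c; mantle fills any gap and the z_c terms cancel.
Column 1: x×2.659 + (z_c − 0 − x)×3.357
Column 2: 3.045×0 + 3.883×1.026 + 2.002×2.395 + 6.995×2.914 + (z_c − 3.045 − 12.88)×3.357
The z_c×3.357 term appears on both sides and cancels. Collect the known terms of each column as K = Σ(ρt)_known − 3.357 × (depth of known layers): K_1 = 0 − 3.357×0 = 0; K_2 = 29.162178 − 3.357×(3.045 + 12.88) = −24.298047.
Balance: K_1 − x×(3.357 − 2.659) = K_2, so x = (K_1 − K_2)/(3.357 − 2.659) = 24.298/0.698 = 34.8 km.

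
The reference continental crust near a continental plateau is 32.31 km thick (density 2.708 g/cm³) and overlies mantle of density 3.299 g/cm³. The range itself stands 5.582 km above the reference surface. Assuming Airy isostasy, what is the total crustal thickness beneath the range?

Root depth r = h ρ_c / (ρ_m − ρ_c) = 5.582 km × 2.708 / 0.591 = 25.58 km.
Total thickness = T + h + r = 32.31 km + 5.582 km + 25.58 km = 63.5 km.

63.5 km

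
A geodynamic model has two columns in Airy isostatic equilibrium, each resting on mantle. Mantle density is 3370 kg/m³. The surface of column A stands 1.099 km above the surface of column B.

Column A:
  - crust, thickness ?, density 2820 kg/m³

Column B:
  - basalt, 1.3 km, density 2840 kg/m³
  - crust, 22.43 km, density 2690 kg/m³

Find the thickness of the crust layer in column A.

Take the compensation level at the base of the deeper column (depth z_c below the surface of column A) and equate Σ ρ_i t_i down to z_c; mantle fills any gap and the z_c terms cancel.
Column A: x×2820 + (z_c − 0 − x)×3370
Column B: 1.099×0 + 1.3×2840 + 22.43×2690 + (z_c − 1.099 − 23.73)×3370
The z_c×3370 term appears on both sides and cancels. Collect the known terms of each column as K = Σ(ρt)_known − 3370 × (depth of known layers): K_A = 0 − 3370×0 = 0; K_B = 64028.7 − 3370×(1.099 + 23.73) = −19645.03.
Balance: K_A − x×(3370 − 2820) = K_B, so x = (K_A − K_B)/(3370 − 2820) = 19645/550 = 35.7 km.

35.7 km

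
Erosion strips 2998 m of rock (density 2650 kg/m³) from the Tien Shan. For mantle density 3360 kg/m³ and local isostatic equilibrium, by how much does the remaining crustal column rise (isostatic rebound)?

Unloading: uplift u = e ρ_c/ρ_m = 2998 m × 2650/3360 = 2360 m.

2360 m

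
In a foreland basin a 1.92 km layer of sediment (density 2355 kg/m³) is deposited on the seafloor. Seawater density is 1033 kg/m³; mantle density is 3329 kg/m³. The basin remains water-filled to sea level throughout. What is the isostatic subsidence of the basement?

1.11 km

Submarine loading: the sediment displaces seawater, and the subsidence is in turn flooded, so s (ρ_m − ρ_w) = t (ρ_sed − ρ_w).
s = 1.92 km × (2355 − 1033) / (3329 − 1033) = 1.11 km.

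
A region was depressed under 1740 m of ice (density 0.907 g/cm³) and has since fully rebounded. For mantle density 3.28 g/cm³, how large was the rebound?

Removing the load lets mantle flow back in; uplift u satisfies ρ_ice t = ρ_m u.
u = t ρ_ice/ρ_m = 1740 m × 0.907/3.28 = 481 m.

481 m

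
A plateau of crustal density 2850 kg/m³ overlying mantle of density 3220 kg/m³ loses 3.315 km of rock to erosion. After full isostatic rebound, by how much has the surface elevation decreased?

0.381 km

Rebound u = e ρ_c/ρ_m = 3.315 km × 2850/3220 = 2.934 km.
Net surface drop = e − u = 3.315 km − 2.934 km = e (ρ_m − ρ_c)/ρ_m = 0.381 km.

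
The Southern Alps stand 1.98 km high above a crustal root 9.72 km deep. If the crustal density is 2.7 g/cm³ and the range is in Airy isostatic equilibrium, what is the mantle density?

Airy balance: ρ_c h = (ρ_m − ρ_c) r → ρ_m = ρ_c (1 + h/r).
ρ_m = 2.7 × (1 + 1.98 km/9.72 km) = 3.25 g/cm³.

3.25 g/cm³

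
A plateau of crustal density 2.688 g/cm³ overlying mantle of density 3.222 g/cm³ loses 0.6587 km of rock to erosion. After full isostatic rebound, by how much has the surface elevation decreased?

Rebound u = e ρ_c/ρ_m = 0.6587 km × 2.688/3.222 = 0.5495 km.
Net surface drop = e − u = 0.6587 km − 0.5495 km = e (ρ_m − ρ_c)/ρ_m = 0.109 km.

0.109 km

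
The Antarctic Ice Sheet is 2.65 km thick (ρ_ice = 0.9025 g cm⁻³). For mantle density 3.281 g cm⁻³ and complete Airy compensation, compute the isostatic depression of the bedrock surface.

For local isostatic compensation: the ice load ρ_ice t is balanced by mantle displaced below, ρ_m s.
s = t ρ_ice / ρ_m = 2.65 km × 0.9025/3.281 = 0.729 km.

0.729 km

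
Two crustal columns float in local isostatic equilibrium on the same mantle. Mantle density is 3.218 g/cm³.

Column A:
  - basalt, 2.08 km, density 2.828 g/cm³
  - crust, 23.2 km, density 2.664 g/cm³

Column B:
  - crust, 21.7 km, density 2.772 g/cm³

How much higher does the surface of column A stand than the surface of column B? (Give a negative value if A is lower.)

1.24 km

For any compensation level in the mantle, the mantle terms cancel and isostasy reduces to e = (Σt_A − Σt_B) − (Σ(ρt)_A − Σ(ρt)_B) / ρ_m.
Σt_A = 25.28 km; Σt_B = 21.7 km; Σ(ρt)_A = 67.68704; Σ(ρt)_B = 60.1524 (in km·g/cm³).
e = (25.28 − 21.7) − (67.68704 − 60.1524) / 3.218 = 1.24 km.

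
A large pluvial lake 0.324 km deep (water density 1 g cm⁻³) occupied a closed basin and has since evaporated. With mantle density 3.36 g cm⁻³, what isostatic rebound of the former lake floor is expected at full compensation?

0.0964 km

u = d ρ_w/ρ_m = 0.324 km × 1/3.36 = 0.0964 km.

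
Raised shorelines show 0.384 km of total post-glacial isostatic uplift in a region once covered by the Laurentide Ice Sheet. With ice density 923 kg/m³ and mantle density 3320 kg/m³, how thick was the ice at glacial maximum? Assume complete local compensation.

u = t ρ_ice/ρ_m → t = u ρ_m/ρ_ice = 0.384 km × 3320/923 = 1.38 km.

1.38 km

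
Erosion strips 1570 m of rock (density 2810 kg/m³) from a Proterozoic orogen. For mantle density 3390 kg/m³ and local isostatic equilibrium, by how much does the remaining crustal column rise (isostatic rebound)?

1300 m

Unloading: uplift u = e ρ_c/ρ_m = 1570 m × 2810/3390 = 1300 m.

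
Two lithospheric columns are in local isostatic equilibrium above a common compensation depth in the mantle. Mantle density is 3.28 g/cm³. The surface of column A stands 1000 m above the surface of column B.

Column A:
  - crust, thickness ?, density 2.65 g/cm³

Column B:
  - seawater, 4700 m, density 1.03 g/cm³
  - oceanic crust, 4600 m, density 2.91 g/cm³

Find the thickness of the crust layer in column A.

Take the compensation level at the base of the deeper column (depth z_c below the surface of column A) and equate Σ ρ_i t_i down to z_c; mantle fills any gap and the z_c terms cancel.
Column A: x×2.65 + (z_c − 0 − x)×3.28
Column B: 1000×0 + 4700×1.03 + 4600×2.91 + (z_c − 1000 − 9300)×3.28
The z_c×3.28 term appears on both sides and cancels. Collect the known terms of each column as K = Σ(ρt)_known − 3.28 × (depth of known layers): K_A = 0 − 3.28×0 = 0; K_B = 18227 − 3.28×(1000 + 9300) = −15557.
Balance: K_A − x×(3.28 − 2.65) = K_B, so x = (K_A − K_B)/(3.28 − 2.65) = 15557/0.63 = 24700 m.

24700 m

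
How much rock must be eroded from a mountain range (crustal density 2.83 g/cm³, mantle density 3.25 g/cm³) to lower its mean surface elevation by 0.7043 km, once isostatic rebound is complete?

Net drop Δ = e − u = e − e ρ_c/ρ_m = e (ρ_m − ρ_c)/ρ_m.
e = Δ ρ_m/(ρ_m − ρ_c) = 0.7043 km × 3.25/0.42 = 5.45 km.

5.45 km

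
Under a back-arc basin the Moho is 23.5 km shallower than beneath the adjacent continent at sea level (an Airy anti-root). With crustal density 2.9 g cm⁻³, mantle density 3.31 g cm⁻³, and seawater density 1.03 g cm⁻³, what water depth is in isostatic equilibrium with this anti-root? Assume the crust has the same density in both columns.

Replacing a thickness d of crust by seawater at the top must be balanced by replacing crust with mantle at the base: d (ρ_c − ρ_w) = a (ρ_m − ρ_c).
d = a (ρ_m − ρ_c)/(ρ_c − ρ_w) = 23.5 km × 0.41/1.87 = 5.15 km.

5.15 km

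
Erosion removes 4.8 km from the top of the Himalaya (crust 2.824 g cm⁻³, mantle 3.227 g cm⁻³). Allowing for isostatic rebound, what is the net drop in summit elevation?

0.599 km

Rebound u = e ρ_c/ρ_m = 4.8 km × 2.824/3.227 = 4.201 km.
Net surface drop = e − u = 4.8 km − 4.201 km = e (ρ_m − ρ_c)/ρ_m = 0.599 km.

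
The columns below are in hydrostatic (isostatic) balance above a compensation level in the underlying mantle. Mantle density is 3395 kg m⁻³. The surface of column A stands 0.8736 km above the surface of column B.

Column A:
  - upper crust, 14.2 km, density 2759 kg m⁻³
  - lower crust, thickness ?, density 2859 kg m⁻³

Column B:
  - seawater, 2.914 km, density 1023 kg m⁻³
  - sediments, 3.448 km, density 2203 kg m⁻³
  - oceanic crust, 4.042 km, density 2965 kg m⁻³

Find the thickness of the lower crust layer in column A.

12.5 km

Take the compensation level at the base of the deeper column (depth z_c below the surface of column A) and equate Σ ρ_i t_i down to z_c; mantle fills any gap and the z_c terms cancel.
Column A: 14.2×2759 + x×2859 + (z_c − 14.2 − x)×3395
Column B: 0.8736×0 + 2.914×1023 + 3.448×2203 + 4.042×2965 + (z_c − 0.8736 − 10.404)×3395
The z_c×3395 term appears on both sides and cancels. Collect the known terms of each column as K = Σ(ρt)_known − 3395 × (depth of known layers): K_A = 39177.8 − 3395×14.2 = −9031.2; K_B = 22561.496 − 3395×(0.8736 + 10.404) = −15725.956.
Balance: K_A − x×(3395 − 2859) = K_B, so x = (K_A − K_B)/(3395 − 2859) = 6694.76/536 = 12.5 km.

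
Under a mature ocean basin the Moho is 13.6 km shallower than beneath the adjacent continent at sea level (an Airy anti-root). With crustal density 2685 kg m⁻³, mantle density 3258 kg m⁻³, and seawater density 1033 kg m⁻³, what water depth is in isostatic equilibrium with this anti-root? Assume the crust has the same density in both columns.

4.72 km

Replacing a thickness d of crust by seawater at the top must be balanced by replacing crust with mantle at the base: d (ρ_c − ρ_w) = a (ρ_m − ρ_c).
d = a (ρ_m − ρ_c)/(ρ_c − ρ_w) = 13.6 km × 573/1652 = 4.72 km.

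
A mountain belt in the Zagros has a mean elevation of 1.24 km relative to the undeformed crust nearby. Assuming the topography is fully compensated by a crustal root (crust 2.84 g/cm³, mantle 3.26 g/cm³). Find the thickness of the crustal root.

8.38 km

Equating mass per unit area of the two columns: the weight of the topography is balanced by the buoyancy of the root, ρ_c h = (ρ_m − ρ_c) r.
r = h · ρ_c / (ρ_m − ρ_c) = 1.24 km × 2.84 / (3.26 − 2.84) = 8.38 km.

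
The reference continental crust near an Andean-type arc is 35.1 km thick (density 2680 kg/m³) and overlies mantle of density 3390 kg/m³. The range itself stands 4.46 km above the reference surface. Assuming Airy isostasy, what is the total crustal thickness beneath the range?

Root depth r = h ρ_c / (ρ_m − ρ_c) = 4.46 km × 2680 / 710 = 16.83 km.
Total thickness = T + h + r = 35.1 km + 4.46 km + 16.83 km = 56.4 km.

56.4 km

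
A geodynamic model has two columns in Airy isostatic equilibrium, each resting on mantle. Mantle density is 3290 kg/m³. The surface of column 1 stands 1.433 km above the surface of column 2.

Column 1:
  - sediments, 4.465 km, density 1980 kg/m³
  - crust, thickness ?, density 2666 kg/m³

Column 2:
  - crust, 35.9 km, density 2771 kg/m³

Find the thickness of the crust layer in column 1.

28 km

Take the compensation level at the base of the deeper column (depth z_c below the surface of column 1) and equate Σ ρ_i t_i down to z_c; mantle fills any gap and the z_c terms cancel.
Column 1: 4.465×1980 + x×2666 + (z_c − 4.465 − x)×3290
Column 2: 1.433×0 + 35.9×2771 + (z_c − 1.433 − 35.9)×3290
The z_c×3290 term appears on both sides and cancels. Collect the known terms of each column as K = Σ(ρt)_known − 3290 × (depth of known layers): K_1 = 8840.7 − 3290×4.465 = −5849.15; K_2 = 99478.9 − 3290×(1.433 + 35.9) = −23346.67.
Balance: K_1 − x×(3290 − 2666) = K_2, so x = (K_1 − K_2)/(3290 − 2666) = 17497.5/624 = 28 km.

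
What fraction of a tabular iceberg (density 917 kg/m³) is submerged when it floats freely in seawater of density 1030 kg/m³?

Submerged fraction = ρ_obj/ρ_fluid = 917/1030 = 0.89.

0.89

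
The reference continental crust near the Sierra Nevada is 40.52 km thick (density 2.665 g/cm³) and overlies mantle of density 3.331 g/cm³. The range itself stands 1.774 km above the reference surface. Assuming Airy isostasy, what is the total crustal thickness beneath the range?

49.4 km

Root depth r = h ρ_c / (ρ_m − ρ_c) = 1.774 km × 2.665 / 0.666 = 7.099 km.
Total thickness = T + h + r = 40.52 km + 1.774 km + 7.099 km = 49.4 km.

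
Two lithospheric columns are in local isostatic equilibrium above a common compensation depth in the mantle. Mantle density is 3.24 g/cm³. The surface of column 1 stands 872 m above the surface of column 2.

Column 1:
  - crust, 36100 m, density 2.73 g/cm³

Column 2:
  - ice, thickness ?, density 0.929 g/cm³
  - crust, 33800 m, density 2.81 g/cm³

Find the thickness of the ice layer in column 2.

Take the compensation level at the base of the deeper column (depth z_c below the surface of column 1) and equate Σ ρ_i t_i down to z_c; mantle fills any gap and the z_c terms cancel.
Column 1: 36100×2.73 + (z_c − 36100)×3.24
Column 2: 872×0 + x×0.929 + 33800×2.81 + (z_c − 872 − 33800 − x)×3.24
The z_c×3.24 term appears on both sides and cancels. Collect the known terms of each column as K = Σ(ρt)_known − 3.24 × (depth of known layers): K_1 = 98553 − 3.24×36100 = −18411; K_2 = 94978 − 3.24×(872 + 33800) = −17359.28.
Balance: K_1 = K_2 − x×(3.24 − 0.929), so x = (K_2 − K_1)/(3.24 − 0.929) = 1051.72/2.311 = 455 m.

455 m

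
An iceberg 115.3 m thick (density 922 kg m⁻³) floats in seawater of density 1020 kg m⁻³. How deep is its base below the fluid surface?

104 m

Draft d = t ρ_obj/ρ_fluid = 115.3 m × 922/1020 = 104 m.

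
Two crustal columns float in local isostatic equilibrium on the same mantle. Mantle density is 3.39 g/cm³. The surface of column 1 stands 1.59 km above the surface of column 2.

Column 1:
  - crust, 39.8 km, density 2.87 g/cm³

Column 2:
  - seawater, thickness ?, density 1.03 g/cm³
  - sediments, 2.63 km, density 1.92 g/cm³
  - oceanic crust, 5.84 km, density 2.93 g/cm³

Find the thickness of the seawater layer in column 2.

3.71 km

Take the compensation level at the base of the deeper column (depth z_c below the surface of column 1) and equate Σ ρ_i t_i down to z_c; mantle fills any gap and the z_c terms cancel.
Column 1: 39.8×2.87 + (z_c − 39.8)×3.39
Column 2: 1.59×0 + x×1.03 + 2.63×1.92 + 5.84×2.93 + (z_c − 1.59 − 8.47 − x)×3.39
The z_c×3.39 term appears on both sides and cancels. Collect the known terms of each column as K = Σ(ρt)_known − 3.39 × (depth of known layers): K_1 = 114.226 − 3.39×39.8 = −20.696; K_2 = 22.1608 − 3.39×(1.59 + 8.47) = −11.9426.
Balance: K_1 = K_2 − x×(3.39 − 1.03), so x = (K_2 − K_1)/(3.39 − 1.03) = 8.7534/2.36 = 3.71 km.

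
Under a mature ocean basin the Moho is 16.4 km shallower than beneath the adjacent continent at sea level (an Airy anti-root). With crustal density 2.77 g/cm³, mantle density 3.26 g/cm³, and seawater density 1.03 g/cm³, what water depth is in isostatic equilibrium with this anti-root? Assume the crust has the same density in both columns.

Replacing a thickness d of crust by seawater at the top must be balanced by replacing crust with mantle at the base: d (ρ_c − ρ_w) = a (ρ_m − ρ_c).
d = a (ρ_m − ρ_c)/(ρ_c − ρ_w) = 16.4 km × 0.49/1.74 = 4.62 km.

4.62 km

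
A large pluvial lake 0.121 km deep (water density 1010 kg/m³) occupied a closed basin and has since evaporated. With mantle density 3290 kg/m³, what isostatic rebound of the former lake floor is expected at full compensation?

0.0371 km

u = d ρ_w/ρ_m = 0.121 km × 1010/3290 = 0.0371 km.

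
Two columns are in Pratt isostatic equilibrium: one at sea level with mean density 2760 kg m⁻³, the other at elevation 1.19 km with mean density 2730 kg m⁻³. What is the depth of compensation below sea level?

108 km

ρ_ref D = ρ (D + h) → D (ρ_ref − ρ) = ρ h.
D = ρ h/(ρ_ref − ρ) = 2730 × 1.19 km/(2760 − 2730) = 108 km.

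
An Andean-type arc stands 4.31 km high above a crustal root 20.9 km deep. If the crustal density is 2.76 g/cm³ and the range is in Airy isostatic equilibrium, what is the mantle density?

Airy balance: ρ_c h = (ρ_m − ρ_c) r → ρ_m = ρ_c (1 + h/r).
ρ_m = 2.76 × (1 + 4.31 km/20.9 km) = 3.33 g/cm³.

3.33 g/cm³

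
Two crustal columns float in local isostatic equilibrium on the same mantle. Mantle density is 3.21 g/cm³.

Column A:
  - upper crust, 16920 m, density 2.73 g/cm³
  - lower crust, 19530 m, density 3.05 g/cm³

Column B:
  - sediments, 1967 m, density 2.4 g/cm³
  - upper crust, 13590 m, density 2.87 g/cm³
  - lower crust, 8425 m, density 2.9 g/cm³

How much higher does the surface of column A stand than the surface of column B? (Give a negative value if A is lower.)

754 m

For any compensation level in the mantle, the mantle terms cancel and isostasy reduces to e = (Σt_A − Σt_B) − (Σ(ρt)_A − Σ(ρt)_B) / ρ_m.
Σt_A = 36450 m; Σt_B = 23982 m; Σ(ρt)_A = 105758.1; Σ(ρt)_B = 68156.6 (in m·g/cm³).
e = (36450 − 23982) − (105758.1 − 68156.6) / 3.21 = 754 m.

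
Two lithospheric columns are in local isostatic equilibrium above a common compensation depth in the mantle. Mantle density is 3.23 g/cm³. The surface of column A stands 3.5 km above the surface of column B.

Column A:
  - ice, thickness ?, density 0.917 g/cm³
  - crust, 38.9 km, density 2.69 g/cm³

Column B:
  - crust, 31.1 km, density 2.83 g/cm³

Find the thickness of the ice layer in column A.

Take the compensation level at the base of the deeper column (depth z_c below the surface of column A) and equate Σ ρ_i t_i down to z_c; mantle fills any gap and the z_c terms cancel.
Column A: x×0.917 + 38.9×2.69 + (z_c − 38.9 − x)×3.23
Column B: 3.5×0 + 31.1×2.83 + (z_c − 3.5 − 31.1)×3.23
The z_c×3.23 term appears on both sides and cancels. Collect the known terms of each column as K = Σ(ρt)_known − 3.23 × (depth of known layers): K_A = 104.641 − 3.23×38.9 = −21.006; K_B = 88.013 − 3.23×(3.5 + 31.1) = −23.745.
Balance: K_A − x×(3.23 − 0.917) = K_B, so x = (K_A − K_B)/(3.23 − 0.917) = 2.739/2.313 = 1.18 km.

1.18 km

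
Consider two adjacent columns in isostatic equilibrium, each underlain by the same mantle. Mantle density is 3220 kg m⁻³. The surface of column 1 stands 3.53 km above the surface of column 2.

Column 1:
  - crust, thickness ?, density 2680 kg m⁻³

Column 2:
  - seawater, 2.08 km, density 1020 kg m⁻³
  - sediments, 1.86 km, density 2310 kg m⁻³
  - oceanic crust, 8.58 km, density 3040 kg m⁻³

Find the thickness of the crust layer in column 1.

Take the compensation level at the base of the deeper column (depth z_c below the surface of column 1) and equate Σ ρ_i t_i down to z_c; mantle fills any gap and the z_c terms cancel.
Column 1: x×2680 + (z_c − 0 − x)×3220
Column 2: 3.53×0 + 2.08×1020 + 1.86×2310 + 8.58×3040 + (z_c − 3.53 − 12.52)×3220
The z_c×3220 term appears on both sides and cancels. Collect the known terms of each column as K = Σ(ρt)_known − 3220 × (depth of known layers): K_1 = 0 − 3220×0 = 0; K_2 = 32501.4 − 3220×(3.53 + 12.52) = −19179.6.
Balance: K_1 − x×(3220 − 2680) = K_2, so x = (K_1 − K_2)/(3220 − 2680) = 19179.6/540 = 35.5 km.

35.5 km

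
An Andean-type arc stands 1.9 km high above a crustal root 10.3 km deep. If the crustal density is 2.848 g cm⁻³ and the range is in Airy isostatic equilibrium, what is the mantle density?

Airy balance: ρ_c h = (ρ_m − ρ_c) r → ρ_m = ρ_c (1 + h/r).
ρ_m = 2.848 × (1 + 1.9 km/10.3 km) = 3.37 g cm⁻³.

3.37 g cm⁻³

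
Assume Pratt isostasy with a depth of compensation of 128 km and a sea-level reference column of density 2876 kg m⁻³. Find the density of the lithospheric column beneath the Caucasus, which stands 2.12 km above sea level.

Pratt balance: ρ_ref D = ρ (D + h).
ρ = ρ_ref D/(D + h) = 2876 × 128 km/(128 km + 2.12 km) = 2830 kg m⁻³.

2830 kg m⁻³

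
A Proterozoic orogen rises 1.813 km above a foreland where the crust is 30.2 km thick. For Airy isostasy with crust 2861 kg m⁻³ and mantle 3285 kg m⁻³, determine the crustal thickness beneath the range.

Root depth r = h ρ_c / (ρ_m − ρ_c) = 1.813 km × 2861 / 424 = 12.23 km.
Total thickness = T + h + r = 30.2 km + 1.813 km + 12.23 km = 44.2 km.

44.2 km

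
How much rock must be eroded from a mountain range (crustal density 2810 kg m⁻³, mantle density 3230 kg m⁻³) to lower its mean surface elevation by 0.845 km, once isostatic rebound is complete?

Net drop Δ = e − u = e − e ρ_c/ρ_m = e (ρ_m − ρ_c)/ρ_m.
e = Δ ρ_m/(ρ_m − ρ_c) = 0.845 km × 3230/420 = 6.5 km.

6.5 km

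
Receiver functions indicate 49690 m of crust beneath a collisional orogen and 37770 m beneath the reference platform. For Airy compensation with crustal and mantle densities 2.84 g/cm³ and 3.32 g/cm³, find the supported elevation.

Excess crust Δ = 49690 m − 37770 m = 11920 m, split between elevation h and root r with h + r = Δ.
Airy balance ρ_c h = (ρ_m − ρ_c) r gives r = h ρ_c/(ρ_m − ρ_c), so h (1 + ρ_c/(ρ_m − ρ_c)) = Δ, i.e. h = Δ (ρ_m − ρ_c)/ρ_m.
h = 11920 m × 0.48/3.32 = 1720 m.

1720 m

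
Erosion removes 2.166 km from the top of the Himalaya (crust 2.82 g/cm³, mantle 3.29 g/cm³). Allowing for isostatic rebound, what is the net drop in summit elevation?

0.309 km

Rebound u = e ρ_c/ρ_m = 2.166 km × 2.82/3.29 = 1.857 km.
Net surface drop = e − u = 2.166 km − 1.857 km = e (ρ_m − ρ_c)/ρ_m = 0.309 km.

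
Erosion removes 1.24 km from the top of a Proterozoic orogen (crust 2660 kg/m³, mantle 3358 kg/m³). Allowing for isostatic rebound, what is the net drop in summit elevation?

Rebound u = e ρ_c/ρ_m = 1.24 km × 2660/3358 = 0.9823 km.
Net surface drop = e − u = 1.24 km − 0.9823 km = e (ρ_m − ρ_c)/ρ_m = 0.258 km.

0.258 km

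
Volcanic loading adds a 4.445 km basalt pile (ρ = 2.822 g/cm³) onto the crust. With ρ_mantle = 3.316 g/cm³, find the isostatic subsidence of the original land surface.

3.78 km

Subaerial loading: s = t ρ_load / ρ_m.
s = 4.445 km × 2.822/3.316 = 3.78 km.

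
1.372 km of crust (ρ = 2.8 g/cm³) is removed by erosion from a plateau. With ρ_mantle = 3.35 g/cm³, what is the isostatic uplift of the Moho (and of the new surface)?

1.15 km

Unloading: uplift u = e ρ_c/ρ_m = 1.372 km × 2.8/3.35 = 1.15 km.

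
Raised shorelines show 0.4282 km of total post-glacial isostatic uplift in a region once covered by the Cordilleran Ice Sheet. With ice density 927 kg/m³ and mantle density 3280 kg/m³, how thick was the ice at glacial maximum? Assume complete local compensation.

1.52 km

u = t ρ_ice/ρ_m → t = u ρ_m/ρ_ice = 0.4282 km × 3280/927 = 1.52 km.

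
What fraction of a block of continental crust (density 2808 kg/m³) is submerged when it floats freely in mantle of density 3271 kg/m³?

85.8%

Submerged fraction = ρ_obj/ρ_fluid = 2808/3271 = 85.8%.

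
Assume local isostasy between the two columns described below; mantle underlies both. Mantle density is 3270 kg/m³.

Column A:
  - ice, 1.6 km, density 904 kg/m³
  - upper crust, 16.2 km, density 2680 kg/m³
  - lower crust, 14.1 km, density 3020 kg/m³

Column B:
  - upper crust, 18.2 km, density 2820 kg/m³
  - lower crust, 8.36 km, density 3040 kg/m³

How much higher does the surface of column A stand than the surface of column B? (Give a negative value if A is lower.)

2.07 km

For any compensation level in the mantle, the mantle terms cancel and isostasy reduces to e = (Σt_A − Σt_B) − (Σ(ρt)_A − Σ(ρt)_B) / ρ_m.
Σt_A = 31.9 km; Σt_B = 26.56 km; Σ(ρt)_A = 87444.4; Σ(ρt)_B = 76738.4 (in km·kg/m³).
e = (31.9 − 26.56) − (87444.4 − 76738.4) / 3270 = 2.07 km.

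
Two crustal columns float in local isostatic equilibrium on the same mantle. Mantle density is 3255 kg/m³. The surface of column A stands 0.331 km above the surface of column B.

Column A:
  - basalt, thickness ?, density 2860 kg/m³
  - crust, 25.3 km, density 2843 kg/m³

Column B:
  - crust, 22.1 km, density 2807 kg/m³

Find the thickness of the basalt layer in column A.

1.4 km

Take the compensation level at the base of the deeper column (depth z_c below the surface of column A) and equate Σ ρ_i t_i down to z_c; mantle fills any gap and the z_c terms cancel.
Column A: x×2860 + 25.3×2843 + (z_c − 25.3 − x)×3255
Column B: 0.331×0 + 22.1×2807 + (z_c − 0.331 − 22.1)×3255
The z_c×3255 term appears on both sides and cancels. Collect the known terms of each column as K = Σ(ρt)_known − 3255 × (depth of known layers): K_A = 71927.9 − 3255×25.3 = −10423.6; K_B = 62034.7 − 3255×(0.331 + 22.1) = −10978.205.
Balance: K_A − x×(3255 − 2860) = K_B, so x = (K_A − K_B)/(3255 − 2860) = 554.605/395 = 1.4 km.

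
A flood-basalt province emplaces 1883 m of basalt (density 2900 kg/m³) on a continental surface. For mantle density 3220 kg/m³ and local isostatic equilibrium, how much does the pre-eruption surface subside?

1700 m

Subaerial loading: s = t ρ_load / ρ_m.
s = 1883 m × 2900/3220 = 1700 m.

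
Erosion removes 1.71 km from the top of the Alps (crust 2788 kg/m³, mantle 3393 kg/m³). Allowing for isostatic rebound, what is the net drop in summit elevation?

Rebound u = e ρ_c/ρ_m = 1.71 km × 2788/3393 = 1.405 km.
Net surface drop = e − u = 1.71 km − 1.405 km = e (ρ_m − ρ_c)/ρ_m = 0.305 km.

0.305 km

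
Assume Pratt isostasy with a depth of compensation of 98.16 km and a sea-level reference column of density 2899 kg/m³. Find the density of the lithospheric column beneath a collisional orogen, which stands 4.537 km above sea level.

Pratt balance: ρ_ref D = ρ (D + h).
ρ = ρ_ref D/(D + h) = 2899 × 98.16 km/(98.16 km + 4.537 km) = 2770 kg/m³.

2770 kg/m³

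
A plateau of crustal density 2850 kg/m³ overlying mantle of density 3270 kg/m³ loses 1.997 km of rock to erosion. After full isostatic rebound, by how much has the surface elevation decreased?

0.256 km

Rebound u = e ρ_c/ρ_m = 1.997 km × 2850/3270 = 1.741 km.
Net surface drop = e − u = 1.997 km − 1.741 km = e (ρ_m − ρ_c)/ρ_m = 0.256 km.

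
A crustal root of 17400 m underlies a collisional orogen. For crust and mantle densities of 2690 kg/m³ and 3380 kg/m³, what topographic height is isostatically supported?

Equating mass per unit area of the two columns: ρ_c h = (ρ_m − ρ_c) r.
h = r (ρ_m − ρ_c) / ρ_c = 17400 m × (3380 − 2690) / 2690 = 4460 m.

4460 m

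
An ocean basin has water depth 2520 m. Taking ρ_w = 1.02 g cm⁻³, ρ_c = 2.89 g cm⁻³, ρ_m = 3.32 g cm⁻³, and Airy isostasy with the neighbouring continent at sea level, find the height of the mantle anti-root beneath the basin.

11000 m

Balancing pressure at the compensation depth: replacing crust with seawater at the top is compensated by replacing crust with mantle at the base: d (ρ_c − ρ_w) = a (ρ_m − ρ_c).
a = d (ρ_c − ρ_w)/(ρ_m − ρ_c) = 2520 m × 1.87/0.43 = 11000 m.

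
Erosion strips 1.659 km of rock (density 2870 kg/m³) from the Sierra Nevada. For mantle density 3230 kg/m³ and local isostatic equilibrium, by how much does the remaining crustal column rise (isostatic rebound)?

1.47 km

Unloading: uplift u = e ρ_c/ρ_m = 1.659 km × 2870/3230 = 1.47 km.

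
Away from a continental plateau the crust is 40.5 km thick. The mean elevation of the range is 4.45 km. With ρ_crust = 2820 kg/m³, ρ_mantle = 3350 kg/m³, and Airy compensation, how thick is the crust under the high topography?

Root depth r = h ρ_c / (ρ_m − ρ_c) = 4.45 km × 2820 / 530 = 23.68 km.
Total thickness = T + h + r = 40.5 km + 4.45 km + 23.68 km = 68.6 km.

68.6 km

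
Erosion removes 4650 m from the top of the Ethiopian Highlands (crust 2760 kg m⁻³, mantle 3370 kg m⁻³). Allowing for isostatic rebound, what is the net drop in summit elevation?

842 m

Rebound u = e ρ_c/ρ_m = 4650 m × 2760/3370 = 3808 m.
Net surface drop = e − u = 4650 m − 3808 m = e (ρ_m − ρ_c)/ρ_m = 842 m.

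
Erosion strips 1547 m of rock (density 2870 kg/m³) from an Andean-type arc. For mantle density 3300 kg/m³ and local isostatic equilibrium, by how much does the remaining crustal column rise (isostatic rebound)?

Unloading: uplift u = e ρ_c/ρ_m = 1547 m × 2870/3300 = 1350 m.

1350 m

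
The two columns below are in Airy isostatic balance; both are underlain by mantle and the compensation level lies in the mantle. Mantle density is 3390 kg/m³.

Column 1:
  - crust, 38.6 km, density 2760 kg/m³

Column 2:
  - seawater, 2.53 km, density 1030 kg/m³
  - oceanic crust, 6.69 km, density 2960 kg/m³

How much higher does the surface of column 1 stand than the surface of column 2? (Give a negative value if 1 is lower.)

For any compensation level in the mantle, the mantle terms cancel and isostasy reduces to e = (Σt_1 − Σt_2) − (Σ(ρt)_1 − Σ(ρt)_2) / ρ_m.
Σt_1 = 38.6 km; Σt_2 = 9.22 km; Σ(ρt)_1 = 106536; Σ(ρt)_2 = 22408.3 (in km·kg/m³).
e = (38.6 − 9.22) − (106536 − 22408.3) / 3390 = 4.56 km.

4.56 km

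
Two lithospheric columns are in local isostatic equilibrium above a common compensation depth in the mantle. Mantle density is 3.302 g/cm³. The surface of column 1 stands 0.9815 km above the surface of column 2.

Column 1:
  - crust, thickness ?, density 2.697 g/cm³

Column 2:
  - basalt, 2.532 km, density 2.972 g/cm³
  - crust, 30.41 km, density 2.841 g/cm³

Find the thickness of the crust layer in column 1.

Take the compensation level at the base of the deeper column (depth z_c below the surface of column 1) and equate Σ ρ_i t_i down to z_c; mantle fills any gap and the z_c terms cancel.
Column 1: x×2.697 + (z_c − 0 − x)×3.302
Column 2: 0.9815×0 + 2.532×2.972 + 30.41×2.841 + (z_c − 0.9815 − 32.942)×3.302
The z_c×3.302 term appears on both sides and cancels. Collect the known terms of each column as K = Σ(ρt)_known − 3.302 × (depth of known layers): K_1 = 0 − 3.302×0 = 0; K_2 = 93.919914 − 3.302×(0.9815 + 32.942) = −18.095483.
Balance: K_1 − x×(3.302 − 2.697) = K_2, so x = (K_1 − K_2)/(3.302 − 2.697) = 18.0955/0.605 = 29.9 km.

29.9 km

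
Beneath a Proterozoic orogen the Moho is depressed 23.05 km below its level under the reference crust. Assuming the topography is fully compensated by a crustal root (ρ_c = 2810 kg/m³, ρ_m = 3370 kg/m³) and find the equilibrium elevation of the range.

4.59 km

Balancing pressure at the compensation depth: ρ_c h = (ρ_m − ρ_c) r.
h = r (ρ_m − ρ_c) / ρ_c = 23.05 km × (3370 − 2810) / 2810 = 4.59 km.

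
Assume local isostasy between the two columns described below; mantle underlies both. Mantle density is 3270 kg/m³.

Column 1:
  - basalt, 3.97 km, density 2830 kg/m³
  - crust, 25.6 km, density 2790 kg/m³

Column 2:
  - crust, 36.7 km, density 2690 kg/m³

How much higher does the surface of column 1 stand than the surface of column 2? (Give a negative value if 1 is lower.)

For any compensation level in the mantle, the mantle terms cancel and isostasy reduces to e = (Σt_1 − Σt_2) − (Σ(ρt)_1 − Σ(ρt)_2) / ρ_m.
Σt_1 = 29.57 km; Σt_2 = 36.7 km; Σ(ρt)_1 = 82659.1; Σ(ρt)_2 = 98723 (in km·kg/m³).
e = (29.57 − 36.7) − (82659.1 − 98723) / 3270 = −2.22 km.

−2.22 km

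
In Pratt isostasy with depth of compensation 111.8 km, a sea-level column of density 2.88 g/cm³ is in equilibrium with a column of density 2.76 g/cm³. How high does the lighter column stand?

4.86 km

ρ_ref D = ρ (D + h) → h = D (ρ_ref − ρ)/ρ.
h = 111.8 km × (2.88 − 2.76)/2.76 = 4.86 km.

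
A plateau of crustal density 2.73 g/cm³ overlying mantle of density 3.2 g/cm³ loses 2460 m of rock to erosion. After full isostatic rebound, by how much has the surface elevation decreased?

361 m

Rebound u = e ρ_c/ρ_m = 2460 m × 2.73/3.2 = 2099 m.
Net surface drop = e − u = 2460 m − 2099 m = e (ρ_m − ρ_c)/ρ_m = 361 m.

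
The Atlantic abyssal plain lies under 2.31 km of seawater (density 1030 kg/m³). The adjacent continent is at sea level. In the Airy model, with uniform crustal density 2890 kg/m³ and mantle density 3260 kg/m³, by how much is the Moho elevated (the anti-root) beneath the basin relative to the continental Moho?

11.6 km

For local isostatic compensation: replacing crust with seawater at the top is compensated by replacing crust with mantle at the base: d (ρ_c − ρ_w) = a (ρ_m − ρ_c).
a = d (ρ_c − ρ_w)/(ρ_m − ρ_c) = 2.31 km × 1860/370 = 11.6 km.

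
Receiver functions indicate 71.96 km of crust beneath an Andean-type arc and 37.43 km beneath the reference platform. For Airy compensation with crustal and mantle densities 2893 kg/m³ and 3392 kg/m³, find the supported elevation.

Excess crust Δ = 71.96 km − 37.43 km = 34.53 km, split between elevation h and root r with h + r = Δ.
Airy balance ρ_c h = (ρ_m − ρ_c) r gives r = h ρ_c/(ρ_m − ρ_c), so h (1 + ρ_c/(ρ_m − ρ_c)) = Δ, i.e. h = Δ (ρ_m − ρ_c)/ρ_m.
h = 34.53 km × 499/3392 = 5.08 km.

5.08 km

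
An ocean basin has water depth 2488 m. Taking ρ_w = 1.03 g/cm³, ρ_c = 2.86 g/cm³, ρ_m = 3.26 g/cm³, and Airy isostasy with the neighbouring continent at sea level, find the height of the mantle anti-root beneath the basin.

For local isostatic compensation: replacing crust with seawater at the top is compensated by replacing crust with mantle at the base: d (ρ_c − ρ_w) = a (ρ_m − ρ_c).
a = d (ρ_c − ρ_w)/(ρ_m − ρ_c) = 2488 m × 1.83/0.4 = 11400 m.

11400 m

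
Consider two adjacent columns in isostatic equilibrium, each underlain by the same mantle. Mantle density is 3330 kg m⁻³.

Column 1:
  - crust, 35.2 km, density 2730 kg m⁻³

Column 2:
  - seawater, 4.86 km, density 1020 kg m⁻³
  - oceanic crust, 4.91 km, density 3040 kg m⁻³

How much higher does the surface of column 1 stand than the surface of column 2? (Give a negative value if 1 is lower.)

2.54 km

For any compensation level in the mantle, the mantle terms cancel and isostasy reduces to e = (Σt_1 − Σt_2) − (Σ(ρt)_1 − Σ(ρt)_2) / ρ_m.
Σt_1 = 35.2 km; Σt_2 = 9.77 km; Σ(ρt)_1 = 96096; Σ(ρt)_2 = 19883.6 (in km·kg m⁻³).
e = (35.2 − 9.77) − (96096 − 19883.6) / 3330 = 2.54 km.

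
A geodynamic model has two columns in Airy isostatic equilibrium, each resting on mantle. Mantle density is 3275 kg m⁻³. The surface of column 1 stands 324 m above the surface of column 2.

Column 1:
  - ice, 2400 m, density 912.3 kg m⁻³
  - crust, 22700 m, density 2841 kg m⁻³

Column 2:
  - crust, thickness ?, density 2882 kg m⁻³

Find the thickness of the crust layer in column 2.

36800 m

Take the compensation level at the base of the deeper column (depth z_c below the surface of column 1) and equate Σ ρ_i t_i down to z_c; mantle fills any gap and the z_c terms cancel.
Column 1: 2400×912.3 + 22700×2841 + (z_c − 25100)×3275
Column 2: 324×0 + x×2882 + (z_c − 324 − 0 − x)×3275
The z_c×3275 term appears on both sides and cancels. Collect the known terms of each column as K = Σ(ρt)_known − 3275 × (depth of known layers): K_1 = 66680220 − 3275×25100 = −15522280; K_2 = 0 − 3275×(324 + 0) = −1061100.
Balance: K_1 = K_2 − x×(3275 − 2882), so x = (K_2 − K_1)/(3275 − 2882) = 14461200/393 = 36800 m.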